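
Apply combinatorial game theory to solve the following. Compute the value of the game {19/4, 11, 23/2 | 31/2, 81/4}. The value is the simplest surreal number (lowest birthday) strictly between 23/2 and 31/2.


Left options: {19/4, 11, 23/2}, max = 23/2
Right options: {31/2, 81/4}, min = 31/2
All options are numbers and max(Left) < min(Right), so by the simplicity theorem the value is the simplest (earliest-born) number strictly between 23/2 and 31/2.
Integers 12 through 15 all lie strictly between 23/2 and 31/2.
Among integers, the simplest (lowest birthday = smallest |n|; 0 is born on day 0, +-n on day n) is 12.
No non-integer in the interval can be simpler: if x is a non-integer in the interval, then floor(x) or ceil(x) also lies in the interval (the interval contains an integer), and both are proper prefixes of x's sign expansion, i.e. born earlier. So the game value is 12.
Game value = 12

12


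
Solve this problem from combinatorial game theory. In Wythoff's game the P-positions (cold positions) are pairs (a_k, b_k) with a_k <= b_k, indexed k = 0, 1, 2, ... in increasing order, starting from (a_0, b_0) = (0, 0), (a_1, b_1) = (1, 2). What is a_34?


By Wythoff's theorem, a_k = floor(k * phi) and b_k = floor(k * phi^2) = a_k + k, where phi = (1 + sqrt(5))/2 is the golden ratio.
phi = (1 + sqrt(5))/2 = 1.618034
k = 34
k * phi = 34 * 1.618034 = 55.013156
a_34 = floor(k * phi) = 55

55


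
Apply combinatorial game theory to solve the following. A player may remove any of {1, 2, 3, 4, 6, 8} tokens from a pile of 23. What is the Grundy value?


The subtraction set is S = {1, 2, 3, 4, 6, 8}.
G(k) = mex{ G(k - s) : s in S, s <= k }. We compute iteratively: G(0) = 0.
G(1) = mex({0}) = 1
G(2) = mex({0, 1}) = 2
G(3) = mex({0, 1, 2}) = 3
G(4) = mex({0, 1, 2, 3}) = 4
G(5) = mex({1, 2, 3, 4}) = 0
G(6) = mex({0, 2, 3, 4}) = 1
G(7) = mex({0, 1, 3, 4}) = 2
G(8) = mex({0, 1, 2, 4}) = 3
G(9) = mex({0, 1, 2, 3}) = 4
G(10) = mex({1, 2, 3, 4}) = 0
G(11) = mex({0, 2, 3, 4}) = 1
G(12) = mex({0, 1, 3, 4}) = 2
Observe that G(5)..G(12) = 0, 1, 2, 3, 4, 0, 1, 2 repeats G(0)..G(7) = 0, 1, 2, 3, 4, 0, 1, 2.
For k >= max(S) = 8, G(k) is determined by the previous 8 values G(k-8)..G(k-1); a window of 8 consecutive values has recurred shifted by 5, so by induction G(k + 5) = G(k) for all k >= 0: the sequence is periodic from the start with period 5.
One period: G(0..4) = 0, 1, 2, 3, 4.
23 mod 5 = 3, so G(23) = G(3) = 3.

3


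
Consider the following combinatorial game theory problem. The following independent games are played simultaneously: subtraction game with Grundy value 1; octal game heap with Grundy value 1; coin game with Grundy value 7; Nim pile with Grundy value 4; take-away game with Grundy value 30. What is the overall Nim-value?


By the Sprague-Grundy theorem, the Grundy value of a sum of games is the XOR of individual Grundy values.
subtraction game: Grundy value = 1. Running XOR: 0 XOR 1 = 1
octal game heap: Grundy value = 1. Running XOR: 1 XOR 1 = 0
coin game: Grundy value = 7. Running XOR: 0 XOR 7 = 7
Nim pile: Grundy value = 4. Running XOR: 7 XOR 4 = 3
take-away game: Grundy value = 30. Running XOR: 3 XOR 30 = 29
The combined Grundy value is 29.

29


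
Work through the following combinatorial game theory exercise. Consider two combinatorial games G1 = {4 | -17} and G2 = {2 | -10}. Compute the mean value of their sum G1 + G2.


G1 = {4 | -17}, G2 = {2 | -10}
Each is a switch {a | b} with numbers a > b; its mean value is (a + b)/2, and mean value is additive over game sums: m(G1 + G2) = m(G1) + m(G2).
Mean of G1 = (4 + (-17))/2 = -13/2 = -13/2
Mean of G2 = (2 + (-10))/2 = -8/2 = -4
Mean of G1 + G2 = -13/2 + -4 = -21/2

-21/2


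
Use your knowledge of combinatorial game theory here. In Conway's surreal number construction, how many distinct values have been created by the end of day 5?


Day 0: {|} = 0 is born. Count = 1.
Day n: the number of surreal numbers born by day n is 2^(n+1) - 1.
By day 0: 2^1 - 1 = 1
By day 1: 2^2 - 1 = 3
By day 2: 2^3 - 1 = 7
By day 3: 2^4 - 1 = 15
By day 4: 2^5 - 1 = 31
By day 5: 2^6 - 1 = 63
By day 5: 63 surreal numbers.

63


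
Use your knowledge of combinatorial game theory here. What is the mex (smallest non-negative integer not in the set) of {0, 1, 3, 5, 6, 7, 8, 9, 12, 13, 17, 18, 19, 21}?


Set = {0, 1, 3, 5, 6, 7, 8, 9, 12, 13, 17, 18, 19, 21}
0 is in the set.
1 is in the set.
2 is NOT in the set. This is the mex.
mex = 2

2


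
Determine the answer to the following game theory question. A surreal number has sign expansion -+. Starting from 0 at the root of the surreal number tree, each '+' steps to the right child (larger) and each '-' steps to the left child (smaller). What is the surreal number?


Sign expansion: -+
Rule: track bounds (lo, hi), initially (-inf, +inf). On '+', the current value becomes lo and we move to the simplest number in (value, hi): value + 1 if hi = +inf, otherwise the midpoint (value + hi)/2. On '-', the current value becomes hi and we move to value - 1 if lo = -inf, otherwise the midpoint (lo + value)/2.
Start at 0.
Step 1: sign = -, move left. Bounds: (-inf, 0). Value = -1
Step 2: sign = +, move right. Bounds: (-1, 0). Value = -1/2
The surreal number with sign expansion -+ is -1/2.

-1/2


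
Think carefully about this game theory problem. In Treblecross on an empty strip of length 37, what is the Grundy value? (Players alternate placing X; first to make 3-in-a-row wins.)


Treblecross: place X on empty cells; 3-in-a-row wins.
Playing within two cells of an existing X lets the opponent win at once, so sensible play treats the cells i-2..i+2 around each X as dead. The player left with no safe cell loses, so this is a normal-play take-away game on strips of safe cells.
Placing X at cell i (0-indexed) of a strip of k safe cells leaves independent strips of sizes max(0, i-2) and max(0, k-i-3). Hence G(k) = mex{ G(max(0,i-2)) XOR G(max(0,k-i-3)) : 0 <= i < k }, with G(0) = 0.
G(1): splits (0,0):0^0=0 -> mex({0}) = 1
G(2): splits (0,0):0^0=0 -> mex({0}) = 1
G(3): splits (0,0):0^0=0 -> mex({0}) = 1
G(4): splits (0,1):0^1=1 (0,0):0^0=0 -> mex({0, 1}) = 2
G(5): splits (0,2):0^1=1 (0,1):0^1=1 (0,0):0^0=0 -> mex({0, 1}) = 2
G(6) = mex({1}) = 0
G(7) = mex({0, 1, 2}) = 3
G(8) = mex({0, 1, 2}) = 3
G(9) = mex({0, 2}) = 1
G(10) = mex({0, 2, 3}) = 1
G(11) = mex({0, 3}) = 1
G(12) = mex({1, 3}) = 0
G(13) = mex({0, 1, 2, 3}) = 4
G(14) = mex({0, 1, 2}) = 3
G(15) = mex({0, 1, 2}) = 3
G(16) = mex({0, 1, 2, 4}) = 3
G(17) = mex({0, 1, 3, 4}) = 2
G(18) = mex({0, 1, 3, 4}) = 2
G(19) = mex({0, 1, 3, 5}) = 2
G(20) = mex({0, 1, 2, 3, 5}) = 4
G(21) = mex({0, 1, 2, 3, 5}) = 4
G(22) = mex({1, 2, 6}) = 0
G(23) = mex({0, 1, 2, 3, 4, 6}) = 5
G(24) = mex({0, 1, 2, 3, 4}) = 5
G(25) = mex({0, 1, 3, 4, 7}) = 2
G(26) = mex({0, 1, 3, 4, 5, 7}) = 2
G(27) = mex({0, 1, 3, 5}) = 2
G(28) = mex({0, 1, 2, 5}) = 3
G(29) = mex({0, 1, 2, 4, 5, 6}) = 3
G(30) = mex({1, 2, 4, 6}) = 0
G(31) = mex({0, 1, 2, 3, 4, 6}) = 5
G(32) = mex({1, 2, 3, 4, 7}) = 0
G(33) = mex({0, 3, 7}) = 1
G(34) = mex({0, 2, 3, 5, 7}) = 1
G(35) = mex({0, 2, 3, 5, 6}) = 1
G(36) = mex({0, 1, 2, 5, 6}) = 3
G(37) = mex({0, 1, 2, 4, 5, 6}) = 3
Therefore G(37) = 3.

3


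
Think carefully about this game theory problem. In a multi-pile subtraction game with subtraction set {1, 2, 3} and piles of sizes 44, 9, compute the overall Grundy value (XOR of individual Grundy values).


Subtraction set: {1, 2, 3}
For this subtraction set, G(n) = n mod 4 (period = max + 1 = 4).
Pile 1 (size 44): G(44) = 44 mod 4 = 0
Pile 2 (size 9): G(9) = 9 mod 4 = 1
Total Grundy value = XOR of all: 0 XOR 1 = 1

1


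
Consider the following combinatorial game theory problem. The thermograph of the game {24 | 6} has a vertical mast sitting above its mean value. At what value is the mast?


Game = {24 | 6}, a switch {a | b} with numbers a > b.
Its thermograph has left wall a - t and right wall b + t, which meet at t = (a - b)/2, where both equal (a + b)/2. So the mast (mean value) is at (a + b)/2.
Mean = (24 + (6))/2 = 30/2 = 15

15


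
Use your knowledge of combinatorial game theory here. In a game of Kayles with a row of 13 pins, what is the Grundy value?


Kayles: a move removes 1 or 2 adjacent pins from a contiguous row.
Removing pins from a row of k leaves two independent rows (a, b) with a + b = k - 1 (one pin) or a + b = k - 2 (two pins); an end removal gives a = 0.
By Sprague-Grundy, G(k) = mex{ G(a) XOR G(b) } over all these splits. G(0) = 0.
G(1): splits (0,0):0^0=0 -> mex({0}) = 1
G(2): splits (0,1):0^1=1 (0,0):0^0=0 -> mex({0, 1}) = 2
G(3): splits (0,2):0^2=2 (1,1):1^1=0 (0,1):0^1=1 -> mex({0, 1, 2}) = 3
G(4): splits (0,3):0^3=3 (1,2):1^2=3 (0,2):0^2=2 (1,1):1^1=0 -> mex({0, 2, 3}) = 1
G(5): splits (0,4):0^1=1 (1,3):1^3=2 (2,2):2^2=0 (0,3):0^3=3 (1,2):1^2=3 -> mex({0, 1, 2, 3}) = 4
G(6) = mex({0, 1, 2, 4}) = 3
G(7) = mex({0, 1, 3, 4, 5}) = 2
G(8) = mex({0, 2, 3, 5, 6}) = 1
G(9) = mex({0, 1, 2, 3, 6, 7}) = 4
G(10) = mex({0, 1, 3, 4, 5, 7}) = 2
G(11) = mex({0, 1, 2, 3, 4, 5}) = 6
G(12) = mex({0, 1, 2, 3, 5, 6, 7}) = 4
G(13) = mex({0, 2, 3, 4, 6, 7}) = 1
Therefore G(13) = 1.

1


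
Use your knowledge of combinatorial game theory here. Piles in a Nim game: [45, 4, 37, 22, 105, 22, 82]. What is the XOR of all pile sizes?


We need the XOR (exclusive or) of all pile sizes.
After XOR-ing pile 1 (size 45): 0 XOR 45 = 45
After XOR-ing pile 2 (size 4): 45 XOR 4 = 41
After XOR-ing pile 3 (size 37): 41 XOR 37 = 12
After XOR-ing pile 4 (size 22): 12 XOR 22 = 26
After XOR-ing pile 5 (size 105): 26 XOR 105 = 115
After XOR-ing pile 6 (size 22): 115 XOR 22 = 101
After XOR-ing pile 7 (size 82): 101 XOR 82 = 55
The Nim-value of this position is 55.

55


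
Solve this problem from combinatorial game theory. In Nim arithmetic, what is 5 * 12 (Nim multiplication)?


Nim multiplication is bilinear over XOR: (u XOR v) * w = (u*w) XOR (v*w).
So we split each operand into its bit components and XOR the pairwise Nim products.
5 = 1 + 4 (as XOR of powers of 2).
12 = 4 + 8 (as XOR of powers of 2).
Using the standard Nim-product table on single bits:
  2*2 = 3,   2*4 = 8,   2*8 = 12,
  4*4 = 6,   4*8 = 11,  8*8 = 13,
and  1*x = x (identity), k*l = l*k (commutative).
Pairwise Nim products:
  1 * 4 = 4
  1 * 8 = 8
  4 * 4 = 6
  4 * 8 = 11
XOR them: 4 XOR 8 XOR 6 XOR 11 = 1.
Result: 5 * 12 = 1 (in Nim).

1


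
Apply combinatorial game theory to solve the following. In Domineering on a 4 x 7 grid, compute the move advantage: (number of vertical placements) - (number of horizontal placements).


Board is 4 x 7 (rows x cols).
Left (vertical) placements: (rows-1) * cols = 3 * 7 = 21
Right (horizontal) placements: rows * (cols-1) = 4 * 6 = 24
Advantage = Left - Right = 21 - 24 = -3

-3


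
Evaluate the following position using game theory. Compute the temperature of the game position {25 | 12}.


The game is {25 | 12}, a switch {a | b} with numbers a > b.
Cooling {a | b} by t gives {a - t | b + t}, which stops being hot when a - t = b + t, i.e. at t = (a - b)/2. So the temperature of a switch is (a - b)/2.
Temperature = (Left option - Right option) / 2
= (25 - (12)) / 2
= 13 / 2
= 13/2

13/2


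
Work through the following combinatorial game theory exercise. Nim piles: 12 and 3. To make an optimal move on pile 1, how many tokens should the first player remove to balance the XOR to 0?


Piles: 12 and 3
Current XOR: 12 XOR 3 = 15 (non-zero, so this is an N-position).
To make the XOR zero, we need to find a move that balances the piles.
For pile 1 (size 12): target = 12 XOR 15 = 3
We reduce pile 1 from 12 to 3.
Tokens removed: 12 - 3 = 9
Verification: 3 XOR 3 = 0

9


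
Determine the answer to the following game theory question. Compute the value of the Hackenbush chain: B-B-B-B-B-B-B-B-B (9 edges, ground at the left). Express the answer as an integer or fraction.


Edges (from ground): B-B-B-B-B-B-B-B-B
By Berlekamp's sign-expansion rule, a Blue-Red Hackenbush stalk has the value of the surreal number whose sign sequence is the edge sequence with B -> + and R -> -.
Sign sequence: +++++++++
Trace the sign expansion in the surreal number tree, starting from 0:
Edge 1: B (sign +) -> bounds (0, +inf), value = 1
Edge 2: B (sign +) -> bounds (1, +inf), value = 2
Edge 3: B (sign +) -> bounds (2, +inf), value = 3
Edge 4: B (sign +) -> bounds (3, +inf), value = 4
Edge 5: B (sign +) -> bounds (4, +inf), value = 5
Edge 6: B (sign +) -> bounds (5, +inf), value = 6
Edge 7: B (sign +) -> bounds (6, +inf), value = 7
Edge 8: B (sign +) -> bounds (7, +inf), value = 8
Edge 9: B (sign +) -> bounds (8, +inf), value = 9
Game value = 9

9


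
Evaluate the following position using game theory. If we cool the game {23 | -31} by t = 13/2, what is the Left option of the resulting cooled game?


Original game: {23 | -31} (a switch {a | b} with a > b).
Cooling by t (for t below the temperature (a - b)/2 = 27) taxes each move by t: {a | b} cooled by t is {a - t | b + t}.
Cooling amount: t = 13/2
Cooled Left option: 23 - 13/2 = 33/2
Cooled Right option: -31 + 13/2 = -49/2
Cooled game: {33/2 | -49/2}
Left option = 33/2

33/2


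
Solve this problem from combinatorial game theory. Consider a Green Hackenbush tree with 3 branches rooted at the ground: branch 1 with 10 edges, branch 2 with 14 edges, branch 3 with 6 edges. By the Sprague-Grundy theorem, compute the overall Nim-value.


The tree has 3 branches from the ground vertex.
In Green Hackenbush, the Nim-value of a simple path of length k is k.
Branch 1: length 10, Nim-value = 10
Branch 2: length 14, Nim-value = 14
Branch 3: length 6, Nim-value = 6
Total Nim-value = XOR of all branch values:
0 XOR 10 = 10
10 XOR 14 = 4
4 XOR 6 = 2
Nim-value of the tree = 2

2


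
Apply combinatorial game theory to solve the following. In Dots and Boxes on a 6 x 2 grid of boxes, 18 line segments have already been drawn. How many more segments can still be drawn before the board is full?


Grid: 6 x 2 boxes, i.e. 7 rows and 3 columns of dots.
Horizontal edges: (rows + 1) * cols = 7 * 2 = 14
Vertical edges: rows * (cols + 1) = 6 * 3 = 18
Total edges: 14 + 18 = 32
Edges drawn: 18
Remaining: 32 - 18 = 14

14


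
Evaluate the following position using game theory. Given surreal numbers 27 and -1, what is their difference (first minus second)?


x = 27, y = -1
x - y = 27 - -1 = 28

28


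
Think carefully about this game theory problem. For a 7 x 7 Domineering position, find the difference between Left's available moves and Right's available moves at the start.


Board is 7 x 7 (rows x cols).
Left (vertical) placements: (rows-1) * cols = 6 * 7 = 42
Right (horizontal) placements: rows * (cols-1) = 7 * 6 = 42
Advantage = Left - Right = 42 - 42 = 0

0


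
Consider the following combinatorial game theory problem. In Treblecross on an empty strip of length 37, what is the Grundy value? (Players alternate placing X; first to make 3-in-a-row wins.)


Treblecross: place X on empty cells; 3-in-a-row wins.
Playing within two cells of an existing X lets the opponent win at once, so sensible play treats the cells i-2..i+2 around each X as dead. The player left with no safe cell loses, so this is a normal-play take-away game on strips of safe cells.
Placing X at cell i (0-indexed) of a strip of k safe cells leaves independent strips of sizes max(0, i-2) and max(0, k-i-3). Hence G(k) = mex{ G(max(0,i-2)) XOR G(max(0,k-i-3)) : 0 <= i < k }, with G(0) = 0.
G(1): splits (0,0):0^0=0 -> mex({0}) = 1
G(2): splits (0,0):0^0=0 -> mex({0}) = 1
G(3): splits (0,0):0^0=0 -> mex({0}) = 1
G(4): splits (0,1):0^1=1 (0,0):0^0=0 -> mex({0, 1}) = 2
G(5): splits (0,2):0^1=1 (0,1):0^1=1 (0,0):0^0=0 -> mex({0, 1}) = 2
G(6) = mex({1}) = 0
G(7) = mex({0, 1, 2}) = 3
G(8) = mex({0, 1, 2}) = 3
G(9) = mex({0, 2}) = 1
G(10) = mex({0, 2, 3}) = 1
G(11) = mex({0, 3}) = 1
G(12) = mex({1, 3}) = 0
G(13) = mex({0, 1, 2, 3}) = 4
G(14) = mex({0, 1, 2}) = 3
G(15) = mex({0, 1, 2}) = 3
G(16) = mex({0, 1, 2, 4}) = 3
G(17) = mex({0, 1, 3, 4}) = 2
G(18) = mex({0, 1, 3, 4}) = 2
G(19) = mex({0, 1, 3, 5}) = 2
G(20) = mex({0, 1, 2, 3, 5}) = 4
G(21) = mex({0, 1, 2, 3, 5}) = 4
G(22) = mex({1, 2, 6}) = 0
G(23) = mex({0, 1, 2, 3, 4, 6}) = 5
G(24) = mex({0, 1, 2, 3, 4}) = 5
G(25) = mex({0, 1, 3, 4, 7}) = 2
G(26) = mex({0, 1, 3, 4, 5, 7}) = 2
G(27) = mex({0, 1, 3, 5}) = 2
G(28) = mex({0, 1, 2, 5}) = 3
G(29) = mex({0, 1, 2, 4, 5, 6}) = 3
G(30) = mex({1, 2, 4, 6}) = 0
G(31) = mex({0, 1, 2, 3, 4, 6}) = 5
G(32) = mex({1, 2, 3, 4, 7}) = 0
G(33) = mex({0, 3, 7}) = 1
G(34) = mex({0, 2, 3, 5, 7}) = 1
G(35) = mex({0, 2, 3, 5, 6}) = 1
G(36) = mex({0, 1, 2, 5, 6}) = 3
G(37) = mex({0, 1, 2, 4, 5, 6}) = 3
Therefore G(37) = 3.

3


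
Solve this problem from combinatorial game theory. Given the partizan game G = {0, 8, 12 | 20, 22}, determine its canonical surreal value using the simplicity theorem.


Left options: {0, 8, 12}, max = 12
Right options: {20, 22}, min = 20
All options are numbers and max(Left) < min(Right), so by the simplicity theorem the value is the simplest (earliest-born) number strictly between 12 and 20.
Integers 13 through 19 all lie strictly between 12 and 20.
Among integers, the simplest (lowest birthday = smallest |n|; 0 is born on day 0, +-n on day n) is 13.
No non-integer in the interval can be simpler: if x is a non-integer in the interval, then floor(x) or ceil(x) also lies in the interval (the interval contains an integer), and both are proper prefixes of x's sign expansion, i.e. born earlier. So the game value is 13.
Game value = 13

13


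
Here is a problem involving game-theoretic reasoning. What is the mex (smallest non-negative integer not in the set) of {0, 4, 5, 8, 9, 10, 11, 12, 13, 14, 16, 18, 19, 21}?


Set = {0, 4, 5, 8, 9, 10, 11, 12, 13, 14, 16, 18, 19, 21}
0 is in the set.
1 is NOT in the set. This is the mex.
mex = 1

1


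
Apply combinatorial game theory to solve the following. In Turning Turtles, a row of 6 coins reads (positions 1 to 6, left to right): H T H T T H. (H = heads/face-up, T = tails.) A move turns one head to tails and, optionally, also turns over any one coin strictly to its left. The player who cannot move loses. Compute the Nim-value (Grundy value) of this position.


Coins: H T H T T H
Key fact: a single head at position k behaves exactly like a Nim heap of size k (turning it to T and optionally flipping a coin at j < k corresponds to moving the heap from k to j, or to 0), and heads combine as a disjunctive sum (two heads at the same place would cancel, matching j XOR j = 0). So the Nim-value is the XOR of the 1-indexed positions of the heads.
Face-up positions (1-indexed): [1, 3, 6]
XOR 0 with 1: 0 XOR 1 = 1
XOR 1 with 3: 1 XOR 3 = 2
XOR 2 with 6: 2 XOR 6 = 4
Nim-value = 4

4


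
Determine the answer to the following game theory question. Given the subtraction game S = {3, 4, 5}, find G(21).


The subtraction set is S = {3, 4, 5}.
G(k) = mex{ G(k - s) : s in S, s <= k }. We compute iteratively: G(0) = 0.
G(1) = mex({}) = 0
G(2) = mex({}) = 0
G(3) = mex({0}) = 1
G(4) = mex({0}) = 1
G(5) = mex({0}) = 1
G(6) = mex({0, 1}) = 2
G(7) = mex({0, 1}) = 2
G(8) = mex({1}) = 0
G(9) = mex({1, 2}) = 0
G(10) = mex({1, 2}) = 0
G(11) = mex({0, 2}) = 1
G(12) = mex({0, 2}) = 1
Observe that G(8)..G(12) = 0, 0, 0, 1, 1 repeats G(0)..G(4) = 0, 0, 0, 1, 1.
For k >= max(S) = 5, G(k) is determined by the previous 5 values G(k-5)..G(k-1); a window of 5 consecutive values has recurred shifted by 8, so by induction G(k + 8) = G(k) for all k >= 0: the sequence is periodic from the start with period 8.
One period: G(0..7) = 0, 0, 0, 1, 1, 1, 2, 2.
21 mod 8 = 5, so G(21) = G(5) = 1.

1


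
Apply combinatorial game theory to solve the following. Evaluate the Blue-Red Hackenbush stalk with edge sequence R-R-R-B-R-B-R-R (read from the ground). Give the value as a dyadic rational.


Edges (from ground): R-R-R-B-R-B-R-R
By Berlekamp's sign-expansion rule, a Blue-Red Hackenbush stalk has the value of the surreal number whose sign sequence is the edge sequence with B -> + and R -> -.
Sign sequence: ---+-+--
Trace the sign expansion in the surreal number tree, starting from 0:
Edge 1: R (sign -) -> bounds (-inf, 0), value = -1
Edge 2: R (sign -) -> bounds (-inf, -1), value = -2
Edge 3: R (sign -) -> bounds (-inf, -2), value = -3
Edge 4: B (sign +) -> bounds (-3, -2), value = -5/2
Edge 5: R (sign -) -> bounds (-3, -5/2), value = -11/4
Edge 6: B (sign +) -> bounds (-11/4, -5/2), value = -21/8
Edge 7: R (sign -) -> bounds (-11/4, -21/8), value = -43/16
Edge 8: R (sign -) -> bounds (-11/4, -43/16), value = -87/32
Game value = -87/32

-87/32


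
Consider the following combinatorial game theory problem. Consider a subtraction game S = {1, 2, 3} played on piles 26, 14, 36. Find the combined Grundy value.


Subtraction set: {1, 2, 3}
For this subtraction set, G(n) = n mod 4 (period = max + 1 = 4).
Pile 1 (size 26): G(26) = 26 mod 4 = 2
Pile 2 (size 14): G(14) = 14 mod 4 = 2
Pile 3 (size 36): G(36) = 36 mod 4 = 0
Total Grundy value = XOR of all: 2 XOR 2 XOR 0 = 0

0


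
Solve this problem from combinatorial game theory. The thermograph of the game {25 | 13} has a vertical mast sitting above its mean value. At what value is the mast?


Game = {25 | 13}, a switch {a | b} with numbers a > b.
Its thermograph has left wall a - t and right wall b + t, which meet at t = (a - b)/2, where both equal (a + b)/2. So the mast (mean value) is at (a + b)/2.
Mean = (25 + (13))/2 = 38/2 = 19

19


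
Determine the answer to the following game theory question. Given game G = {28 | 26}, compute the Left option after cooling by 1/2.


Original game: {28 | 26} (a switch {a | b} with a > b).
Cooling by t (for t below the temperature (a - b)/2 = 1) taxes each move by t: {a | b} cooled by t is {a - t | b + t}.
Cooling amount: t = 1/2
Cooled Left option: 28 - 1/2 = 55/2
Cooled Right option: 26 + 1/2 = 53/2
Cooled game: {55/2 | 53/2}
Left option = 55/2

55/2


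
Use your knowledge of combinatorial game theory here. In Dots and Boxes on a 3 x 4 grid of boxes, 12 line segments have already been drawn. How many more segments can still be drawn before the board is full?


Grid: 3 x 4 boxes, i.e. 4 rows and 5 columns of dots.
Horizontal edges: (rows + 1) * cols = 4 * 4 = 16
Vertical edges: rows * (cols + 1) = 3 * 5 = 15
Total edges: 16 + 15 = 31
Edges drawn: 12
Remaining: 31 - 12 = 19

19


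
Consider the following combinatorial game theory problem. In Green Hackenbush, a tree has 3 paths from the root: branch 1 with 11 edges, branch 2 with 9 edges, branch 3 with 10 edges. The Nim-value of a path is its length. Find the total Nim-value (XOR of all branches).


The tree has 3 branches from the ground vertex.
In Green Hackenbush, the Nim-value of a simple path of length k is k.
Branch 1: length 11, Nim-value = 11
Branch 2: length 9, Nim-value = 9
Branch 3: length 10, Nim-value = 10
Total Nim-value = XOR of all branch values:
0 XOR 11 = 11
11 XOR 9 = 2
2 XOR 10 = 8
Nim-value of the tree = 8

8


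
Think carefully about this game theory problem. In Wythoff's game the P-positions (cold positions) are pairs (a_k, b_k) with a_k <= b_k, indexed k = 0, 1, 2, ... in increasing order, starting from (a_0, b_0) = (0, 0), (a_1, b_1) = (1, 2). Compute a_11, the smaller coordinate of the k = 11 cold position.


By Wythoff's theorem, a_k = floor(k * phi) and b_k = floor(k * phi^2) = a_k + k, where phi = (1 + sqrt(5))/2 is the golden ratio.
phi = (1 + sqrt(5))/2 = 1.618034
k = 11
k * phi = 11 * 1.618034 = 17.798374
a_11 = floor(k * phi) = 17

17


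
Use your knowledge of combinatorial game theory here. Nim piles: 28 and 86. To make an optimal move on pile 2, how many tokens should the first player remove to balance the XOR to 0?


Piles: 28 and 86
Current XOR: 28 XOR 86 = 74 (non-zero, so this is an N-position).
To make the XOR zero, we need to find a move that balances the piles.
For pile 2 (size 86): target = 86 XOR 74 = 28
We reduce pile 2 from 86 to 28.
Tokens removed: 86 - 28 = 58
Verification: 28 XOR 28 = 0

58


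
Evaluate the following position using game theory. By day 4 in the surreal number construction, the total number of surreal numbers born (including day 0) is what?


Day 0: {|} = 0 is born. Count = 1.
Day n: the number of surreal numbers born by day n is 2^(n+1) - 1.
By day 0: 2^1 - 1 = 1
By day 1: 2^2 - 1 = 3
By day 2: 2^3 - 1 = 7
By day 3: 2^4 - 1 = 15
By day 4: 2^5 - 1 = 31
By day 4: 31 surreal numbers.

31


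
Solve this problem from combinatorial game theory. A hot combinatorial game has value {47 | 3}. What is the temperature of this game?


The game is {47 | 3}, a switch {a | b} with numbers a > b.
Cooling {a | b} by t gives {a - t | b + t}, which stops being hot when a - t = b + t, i.e. at t = (a - b)/2. So the temperature of a switch is (a - b)/2.
Temperature = (Left option - Right option) / 2
= (47 - (3)) / 2
= 44 / 2
= 22

22


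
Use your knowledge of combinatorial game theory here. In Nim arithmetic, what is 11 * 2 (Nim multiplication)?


Nim multiplication is bilinear over XOR: (u XOR v) * w = (u*w) XOR (v*w).
So we split each operand into its bit components and XOR the pairwise Nim products.
11 = 1 + 2 + 8 (as XOR of powers of 2).
2 = 2 (as XOR of powers of 2).
Using the standard Nim-product table on single bits:
  2*2 = 3,   2*4 = 8,   2*8 = 12,
  4*4 = 6,   4*8 = 11,  8*8 = 13,
and  1*x = x (identity), k*l = l*k (commutative).
Pairwise Nim products:
  1 * 2 = 2
  2 * 2 = 3
  8 * 2 = 12
XOR them: 2 XOR 3 XOR 12 = 13.
Result: 11 * 2 = 13 (in Nim).

13


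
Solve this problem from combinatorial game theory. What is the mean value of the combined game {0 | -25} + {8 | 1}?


G1 = {0 | -25}, G2 = {8 | 1}
Each is a switch {a | b} with numbers a > b; its mean value is (a + b)/2, and mean value is additive over game sums: m(G1 + G2) = m(G1) + m(G2).
Mean of G1 = (0 + (-25))/2 = -25/2 = -25/2
Mean of G2 = (8 + (1))/2 = 9/2 = 9/2
Mean of G1 + G2 = -25/2 + 9/2 = -8

-8


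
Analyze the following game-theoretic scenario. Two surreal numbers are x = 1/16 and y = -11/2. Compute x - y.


x = 1/16, y = -11/2
Converting to common denominator: 16
x = 1/16, y = -88/16
x - y = 1/16 - -11/2 = 89/16

89/16


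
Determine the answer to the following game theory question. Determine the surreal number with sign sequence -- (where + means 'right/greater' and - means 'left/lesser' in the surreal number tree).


Sign expansion: --
Rule: track bounds (lo, hi), initially (-inf, +inf). On '+', the current value becomes lo and we move to the simplest number in (value, hi): value + 1 if hi = +inf, otherwise the midpoint (value + hi)/2. On '-', the current value becomes hi and we move to value - 1 if lo = -inf, otherwise the midpoint (lo + value)/2.
Start at 0.
Step 1: sign = -, move left. Bounds: (-inf, 0). Value = -1
Step 2: sign = -, move left. Bounds: (-inf, -1). Value = -2
The surreal number with sign expansion -- is -2.

-2


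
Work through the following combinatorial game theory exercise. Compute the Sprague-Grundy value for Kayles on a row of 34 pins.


Kayles: a move removes 1 or 2 adjacent pins from a contiguous row.
Removing pins from a row of k leaves two independent rows (a, b) with a + b = k - 1 (one pin) or a + b = k - 2 (two pins); an end removal gives a = 0.
By Sprague-Grundy, G(k) = mex{ G(a) XOR G(b) } over all these splits. G(0) = 0.
G(1): splits (0,0):0^0=0 -> mex({0}) = 1
G(2): splits (0,1):0^1=1 (0,0):0^0=0 -> mex({0, 1}) = 2
G(3): splits (0,2):0^2=2 (1,1):1^1=0 (0,1):0^1=1 -> mex({0, 1, 2}) = 3
G(4): splits (0,3):0^3=3 (1,2):1^2=3 (0,2):0^2=2 (1,1):1^1=0 -> mex({0, 2, 3}) = 1
G(5): splits (0,4):0^1=1 (1,3):1^3=2 (2,2):2^2=0 (0,3):0^3=3 (1,2):1^2=3 -> mex({0, 1, 2, 3}) = 4
G(6) = mex({0, 1, 2, 4}) = 3
G(7) = mex({0, 1, 3, 4, 5}) = 2
G(8) = mex({0, 2, 3, 5, 6}) = 1
G(9) = mex({0, 1, 2, 3, 6, 7}) = 4
G(10) = mex({0, 1, 3, 4, 5, 7}) = 2
G(11) = mex({0, 1, 2, 3, 4, 5}) = 6
G(12) = mex({0, 1, 2, 3, 5, 6, 7}) = 4
G(13) = mex({0, 2, 3, 4, 6, 7}) = 1
G(14) = mex({0, 1, 4, 5, 6, 7}) = 2
G(15) = mex({0, 1, 2, 3, 4, 5, 6}) = 7
G(16) = mex({0, 2, 3, 5, 6, 7}) = 1
G(17) = mex({0, 1, 2, 3, 5, 6, 7}) = 4
G(18) = mex({0, 1, 2, 4, 5, 6}) = 3
G(19) = mex({0, 1, 3, 4, 5, 7}) = 2
G(20) = mex({0, 2, 3, 4, 5, 6, 7}) = 1
G(21) = mex({0, 1, 2, 3, 5, 6, 7}) = 4
G(22) = mex({0, 1, 2, 3, 4, 5, 7}) = 6
G(23) = mex({0, 1, 2, 3, 4, 5, 6}) = 7
G(24) = mex({0, 1, 2, 3, 5, 6, 7}) = 4
G(25) = mex({0, 2, 3, 4, 6, 7}) = 1
G(26) = mex({0, 1, 3, 4, 5, 6, 7}) = 2
G(27) = mex({0, 1, 2, 3, 4, 5, 6, 7}) = 8
G(28) = mex({0, 1, 2, 3, 4, 6, 7, 8}) = 5
G(29) = mex({0, 1, 2, 3, 5, 6, 7, 8, 9}) = 4
G(30) = mex({0, 1, 2, 3, 4, 5, 6, 9, 10}) = 7
G(31) = mex({0, 1, 3, 4, 5, 7, 10, 11}) = 2
G(32) = mex({0, 2, 3, 4, 5, 6, 7, 9, 11}) = 1
G(33) = mex({0, 1, 2, 3, 4, 5, 6, 7, 9, 12}) = 8
G(34) = mex({0, 1, 2, 3, 4, 5, 7, 8, 11, 12}) = 6
Therefore G(34) = 6.

6


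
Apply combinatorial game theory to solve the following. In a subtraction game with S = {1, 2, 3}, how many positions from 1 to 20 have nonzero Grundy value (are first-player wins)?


Subtraction set S = {1, 2, 3}, so G(n) = n mod 4.
G(n) = 0 when n is a multiple of 4.
Multiples of 4 in [1, 20]: 5
N-positions (nonzero Grundy) = 20 - 5 = 15

15


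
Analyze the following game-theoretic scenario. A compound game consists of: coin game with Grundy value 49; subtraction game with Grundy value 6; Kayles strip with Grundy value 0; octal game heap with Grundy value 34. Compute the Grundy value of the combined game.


By the Sprague-Grundy theorem, the Grundy value of a sum of games is the XOR of individual Grundy values.
coin game: Grundy value = 49. Running XOR: 0 XOR 49 = 49
subtraction game: Grundy value = 6. Running XOR: 49 XOR 6 = 55
Kayles strip: Grundy value = 0. Running XOR: 55 XOR 0 = 55
octal game heap: Grundy value = 34. Running XOR: 55 XOR 34 = 21
The combined Grundy value is 21.

21


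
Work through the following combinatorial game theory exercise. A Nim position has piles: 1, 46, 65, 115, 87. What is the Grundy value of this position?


We need the XOR (exclusive or) of all pile sizes.
After XOR-ing pile 1 (size 1): 0 XOR 1 = 1
After XOR-ing pile 2 (size 46): 1 XOR 46 = 47
After XOR-ing pile 3 (size 65): 47 XOR 65 = 110
After XOR-ing pile 4 (size 115): 110 XOR 115 = 29
After XOR-ing pile 5 (size 87): 29 XOR 87 = 74
The Nim-value of this position is 74.

74


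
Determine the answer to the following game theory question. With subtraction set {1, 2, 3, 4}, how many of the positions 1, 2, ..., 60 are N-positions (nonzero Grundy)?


Subtraction set S = {1, 2, 3, 4}, so G(n) = n mod 5.
G(n) = 0 when n is a multiple of 5.
Multiples of 5 in [1, 60]: 12
N-positions (nonzero Grundy) = 60 - 12 = 48

48


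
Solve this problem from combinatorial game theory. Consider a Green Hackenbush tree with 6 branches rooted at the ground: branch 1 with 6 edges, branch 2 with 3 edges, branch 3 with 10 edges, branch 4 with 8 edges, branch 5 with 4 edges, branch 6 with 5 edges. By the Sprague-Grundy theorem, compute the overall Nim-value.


The tree has 6 branches from the ground vertex.
In Green Hackenbush, the Nim-value of a simple path of length k is k.
Branch 1: length 6, Nim-value = 6
Branch 2: length 3, Nim-value = 3
Branch 3: length 10, Nim-value = 10
Branch 4: length 8, Nim-value = 8
Branch 5: length 4, Nim-value = 4
Branch 6: length 5, Nim-value = 5
Total Nim-value = XOR of all branch values:
0 XOR 6 = 6
6 XOR 3 = 5
5 XOR 10 = 15
15 XOR 8 = 7
7 XOR 4 = 3
3 XOR 5 = 6
Nim-value of the tree = 6

6


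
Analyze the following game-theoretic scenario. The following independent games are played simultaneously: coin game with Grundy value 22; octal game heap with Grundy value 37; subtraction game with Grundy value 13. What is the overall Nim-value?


By the Sprague-Grundy theorem, the Grundy value of a sum of games is the XOR of individual Grundy values.
coin game: Grundy value = 22. Running XOR: 0 XOR 22 = 22
octal game heap: Grundy value = 37. Running XOR: 22 XOR 37 = 51
subtraction game: Grundy value = 13. Running XOR: 51 XOR 13 = 62
The combined Grundy value is 62.

62


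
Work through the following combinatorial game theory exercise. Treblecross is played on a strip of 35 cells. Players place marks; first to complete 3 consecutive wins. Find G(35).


Treblecross: place X on empty cells; 3-in-a-row wins.
Playing within two cells of an existing X lets the opponent win at once, so sensible play treats the cells i-2..i+2 around each X as dead. The player left with no safe cell loses, so this is a normal-play take-away game on strips of safe cells.
Placing X at cell i (0-indexed) of a strip of k safe cells leaves independent strips of sizes max(0, i-2) and max(0, k-i-3). Hence G(k) = mex{ G(max(0,i-2)) XOR G(max(0,k-i-3)) : 0 <= i < k }, with G(0) = 0.
G(1): splits (0,0):0^0=0 -> mex({0}) = 1
G(2): splits (0,0):0^0=0 -> mex({0}) = 1
G(3): splits (0,0):0^0=0 -> mex({0}) = 1
G(4): splits (0,1):0^1=1 (0,0):0^0=0 -> mex({0, 1}) = 2
G(5): splits (0,2):0^1=1 (0,1):0^1=1 (0,0):0^0=0 -> mex({0, 1}) = 2
G(6) = mex({1}) = 0
G(7) = mex({0, 1, 2}) = 3
G(8) = mex({0, 1, 2}) = 3
G(9) = mex({0, 2}) = 1
G(10) = mex({0, 2, 3}) = 1
G(11) = mex({0, 3}) = 1
G(12) = mex({1, 3}) = 0
G(13) = mex({0, 1, 2, 3}) = 4
G(14) = mex({0, 1, 2}) = 3
G(15) = mex({0, 1, 2}) = 3
G(16) = mex({0, 1, 2, 4}) = 3
G(17) = mex({0, 1, 3, 4}) = 2
G(18) = mex({0, 1, 3, 4}) = 2
G(19) = mex({0, 1, 3, 5}) = 2
G(20) = mex({0, 1, 2, 3, 5}) = 4
G(21) = mex({0, 1, 2, 3, 5}) = 4
G(22) = mex({1, 2, 6}) = 0
G(23) = mex({0, 1, 2, 3, 4, 6}) = 5
G(24) = mex({0, 1, 2, 3, 4}) = 5
G(25) = mex({0, 1, 3, 4, 7}) = 2
G(26) = mex({0, 1, 3, 4, 5, 7}) = 2
G(27) = mex({0, 1, 3, 5}) = 2
G(28) = mex({0, 1, 2, 5}) = 3
G(29) = mex({0, 1, 2, 4, 5, 6}) = 3
G(30) = mex({1, 2, 4, 6}) = 0
G(31) = mex({0, 1, 2, 3, 4, 6}) = 5
G(32) = mex({1, 2, 3, 4, 7}) = 0
G(33) = mex({0, 3, 7}) = 1
G(34) = mex({0, 2, 3, 5, 7}) = 1
G(35) = mex({0, 2, 3, 5, 6}) = 1
Therefore G(35) = 1.

1


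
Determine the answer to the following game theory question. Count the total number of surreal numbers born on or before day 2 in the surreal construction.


Day 0: {|} = 0 is born. Count = 1.
Day n: the number of surreal numbers born by day n is 2^(n+1) - 1.
By day 0: 2^1 - 1 = 1
By day 1: 2^2 - 1 = 3
By day 2: 2^3 - 1 = 7
By day 2: 7 surreal numbers.

7


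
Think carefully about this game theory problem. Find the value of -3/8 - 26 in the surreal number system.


x = -3/8, y = 26
Converting to common denominator: 8
x = -3/8, y = 208/8
x - y = -3/8 - 26 = -211/8

-211/8


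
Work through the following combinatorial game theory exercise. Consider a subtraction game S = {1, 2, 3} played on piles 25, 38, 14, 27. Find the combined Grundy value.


Subtraction set: {1, 2, 3}
For this subtraction set, G(n) = n mod 4 (period = max + 1 = 4).
Pile 1 (size 25): G(25) = 25 mod 4 = 1
Pile 2 (size 38): G(38) = 38 mod 4 = 2
Pile 3 (size 14): G(14) = 14 mod 4 = 2
Pile 4 (size 27): G(27) = 27 mod 4 = 3
Total Grundy value = XOR of all: 1 XOR 2 XOR 2 XOR 3 = 2

2


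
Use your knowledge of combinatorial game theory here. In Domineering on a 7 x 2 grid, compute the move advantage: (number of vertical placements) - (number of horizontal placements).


Board is 7 x 2 (rows x cols).
Left (vertical) placements: (rows-1) * cols = 6 * 2 = 12
Right (horizontal) placements: rows * (cols-1) = 7 * 1 = 7
Advantage = Left - Right = 12 - 7 = 5

5


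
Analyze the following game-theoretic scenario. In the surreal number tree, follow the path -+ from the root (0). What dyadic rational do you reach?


Sign expansion: -+
Rule: track bounds (lo, hi), initially (-inf, +inf). On '+', the current value becomes lo and we move to the simplest number in (value, hi): value + 1 if hi = +inf, otherwise the midpoint (value + hi)/2. On '-', the current value becomes hi and we move to value - 1 if lo = -inf, otherwise the midpoint (lo + value)/2.
Start at 0.
Step 1: sign = -, move left. Bounds: (-inf, 0). Value = -1
Step 2: sign = +, move right. Bounds: (-1, 0). Value = -1/2
The surreal number with sign expansion -+ is -1/2.

-1/2


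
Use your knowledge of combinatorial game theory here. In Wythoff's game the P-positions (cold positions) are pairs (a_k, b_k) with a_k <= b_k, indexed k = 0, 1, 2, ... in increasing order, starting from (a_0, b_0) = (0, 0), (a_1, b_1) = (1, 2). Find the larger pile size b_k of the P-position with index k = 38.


By Wythoff's theorem, a_k = floor(k * phi) and b_k = floor(k * phi^2) = a_k + k, where phi = (1 + sqrt(5))/2 is the golden ratio.
phi = (1 + sqrt(5))/2 = 1.618034
phi^2 = phi + 1 = 2.618034
k = 38
k * phi^2 = 38 * 2.618034 = 99.485292
b_38 = floor(k * phi^2) = 99 (check: a_38 + k = 61 + 38 = 99)

99


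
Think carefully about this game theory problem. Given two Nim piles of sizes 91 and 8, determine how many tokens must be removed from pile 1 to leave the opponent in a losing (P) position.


Piles: 91 and 8
Current XOR: 91 XOR 8 = 83 (non-zero, so this is an N-position).
To make the XOR zero, we need to find a move that balances the piles.
For pile 1 (size 91): target = 91 XOR 83 = 8
We reduce pile 1 from 91 to 8.
Tokens removed: 91 - 8 = 83
Verification: 8 XOR 8 = 0

83


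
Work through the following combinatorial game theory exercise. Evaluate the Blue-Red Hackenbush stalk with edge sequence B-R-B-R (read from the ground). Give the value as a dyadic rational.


Edges (from ground): B-R-B-R
By Berlekamp's sign-expansion rule, a Blue-Red Hackenbush stalk has the value of the surreal number whose sign sequence is the edge sequence with B -> + and R -> -.
Sign sequence: +-+-
Trace the sign expansion in the surreal number tree, starting from 0:
Edge 1: B (sign +) -> bounds (0, +inf), value = 1
Edge 2: R (sign -) -> bounds (0, 1), value = 1/2
Edge 3: B (sign +) -> bounds (1/2, 1), value = 3/4
Edge 4: R (sign -) -> bounds (1/2, 3/4), value = 5/8
Game value = 5/8

5/8


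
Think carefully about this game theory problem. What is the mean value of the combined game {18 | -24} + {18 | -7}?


G1 = {18 | -24}, G2 = {18 | -7}
Each is a switch {a | b} with numbers a > b; its mean value is (a + b)/2, and mean value is additive over game sums: m(G1 + G2) = m(G1) + m(G2).
Mean of G1 = (18 + (-24))/2 = -6/2 = -3
Mean of G2 = (18 + (-7))/2 = 11/2 = 11/2
Mean of G1 + G2 = -3 + 11/2 = 5/2

5/2


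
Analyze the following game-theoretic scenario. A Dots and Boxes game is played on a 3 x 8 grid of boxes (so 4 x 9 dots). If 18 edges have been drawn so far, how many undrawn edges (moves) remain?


Grid: 3 x 8 boxes, i.e. 4 rows and 9 columns of dots.
Horizontal edges: (rows + 1) * cols = 4 * 8 = 32
Vertical edges: rows * (cols + 1) = 3 * 9 = 27
Total edges: 32 + 27 = 59
Edges drawn: 18
Remaining: 59 - 18 = 41

41


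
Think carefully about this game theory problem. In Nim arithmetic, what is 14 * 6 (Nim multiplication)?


Nim multiplication is bilinear over XOR: (u XOR v) * w = (u*w) XOR (v*w).
So we split each operand into its bit components and XOR the pairwise Nim products.
14 = 2 + 4 + 8 (as XOR of powers of 2).
6 = 2 + 4 (as XOR of powers of 2).
Using the standard Nim-product table on single bits:
  2*2 = 3,   2*4 = 8,   2*8 = 12,
  4*4 = 6,   4*8 = 11,  8*8 = 13,
and  1*x = x (identity), k*l = l*k (commutative).
Pairwise Nim products:
  2 * 2 = 3
  2 * 4 = 8
  4 * 2 = 8
  4 * 4 = 6
  8 * 2 = 12
  8 * 4 = 11
XOR them: 3 XOR 8 XOR 8 XOR 6 XOR 12 XOR 11 = 2.
Result: 14 * 6 = 2 (in Nim).

2


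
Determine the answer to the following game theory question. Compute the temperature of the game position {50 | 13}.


The game is {50 | 13}, a switch {a | b} with numbers a > b.
Cooling {a | b} by t gives {a - t | b + t}, which stops being hot when a - t = b + t, i.e. at t = (a - b)/2. So the temperature of a switch is (a - b)/2.
Temperature = (Left option - Right option) / 2
= (50 - (13)) / 2
= 37 / 2
= 37/2

37/2


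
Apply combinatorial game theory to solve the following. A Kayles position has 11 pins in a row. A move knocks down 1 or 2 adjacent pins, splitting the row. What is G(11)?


Kayles: a move removes 1 or 2 adjacent pins from a contiguous row.
Removing pins from a row of k leaves two independent rows (a, b) with a + b = k - 1 (one pin) or a + b = k - 2 (two pins); an end removal gives a = 0.
By Sprague-Grundy, G(k) = mex{ G(a) XOR G(b) } over all these splits. G(0) = 0.
G(1): splits (0,0):0^0=0 -> mex({0}) = 1
G(2): splits (0,1):0^1=1 (0,0):0^0=0 -> mex({0, 1}) = 2
G(3): splits (0,2):0^2=2 (1,1):1^1=0 (0,1):0^1=1 -> mex({0, 1, 2}) = 3
G(4): splits (0,3):0^3=3 (1,2):1^2=3 (0,2):0^2=2 (1,1):1^1=0 -> mex({0, 2, 3}) = 1
G(5): splits (0,4):0^1=1 (1,3):1^3=2 (2,2):2^2=0 (0,3):0^3=3 (1,2):1^2=3 -> mex({0, 1, 2, 3}) = 4
G(6) = mex({0, 1, 2, 4}) = 3
G(7) = mex({0, 1, 3, 4, 5}) = 2
G(8) = mex({0, 2, 3, 5, 6}) = 1
G(9) = mex({0, 1, 2, 3, 6, 7}) = 4
G(10) = mex({0, 1, 3, 4, 5, 7}) = 2
G(11) = mex({0, 1, 2, 3, 4, 5}) = 6
Therefore G(11) = 6.

6
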